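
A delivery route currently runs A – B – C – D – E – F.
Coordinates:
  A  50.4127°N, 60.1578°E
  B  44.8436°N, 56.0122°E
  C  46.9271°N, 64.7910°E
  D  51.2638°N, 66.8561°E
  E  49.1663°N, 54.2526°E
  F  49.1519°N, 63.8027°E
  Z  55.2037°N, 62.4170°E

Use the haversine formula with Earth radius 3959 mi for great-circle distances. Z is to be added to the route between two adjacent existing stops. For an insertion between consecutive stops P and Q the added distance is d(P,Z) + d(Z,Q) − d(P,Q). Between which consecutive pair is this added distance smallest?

between D and E

Added distance for inserting Z between each consecutive pair:
A–B: 683.3 mi
B–C: 904.7 mi
C–D: 595.4 mi
D–E: 294.4 mi
E–F: 532.2 mi
Smallest added distance is 294.4 mi, inserting between D and E.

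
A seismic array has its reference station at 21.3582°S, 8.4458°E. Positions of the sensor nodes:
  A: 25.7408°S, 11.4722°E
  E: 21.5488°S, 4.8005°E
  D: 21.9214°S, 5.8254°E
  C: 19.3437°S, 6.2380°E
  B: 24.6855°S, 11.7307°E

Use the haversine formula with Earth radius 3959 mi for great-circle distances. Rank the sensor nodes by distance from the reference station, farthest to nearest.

A, B, E, C, D

Computing each great-circle distance from 21.3582°S, 8.4458°E:
A 25.7408°S, 11.4722°E: 358.4 mi
B 24.6855°S, 11.7307°E: 310.6 mi
E 21.5488°S, 4.8005°E: 234.8 mi
C 19.3437°S, 6.2380°E: 199.6 mi
D 21.9214°S, 5.8254°E: 172.7 mi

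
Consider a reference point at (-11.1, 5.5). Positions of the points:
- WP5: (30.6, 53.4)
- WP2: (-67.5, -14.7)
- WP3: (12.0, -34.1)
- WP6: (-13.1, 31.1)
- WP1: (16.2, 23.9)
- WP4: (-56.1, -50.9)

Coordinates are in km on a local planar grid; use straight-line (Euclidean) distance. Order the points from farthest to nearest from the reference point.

Distance from the reference point at (-11.1, 5.5) to each:
WP4 (-56.1, -50.9): 72.2 km
WP5 (30.6, 53.4): 63.5 km
WP2 (-67.5, -14.7): 59.9 km
WP3 (12.0, -34.1): 45.8 km
WP1 (16.2, 23.9): 32.9 km
WP6 (-13.1, 31.1): 25.7 km

WP4, WP5, WP2, WP3, WP1, WP6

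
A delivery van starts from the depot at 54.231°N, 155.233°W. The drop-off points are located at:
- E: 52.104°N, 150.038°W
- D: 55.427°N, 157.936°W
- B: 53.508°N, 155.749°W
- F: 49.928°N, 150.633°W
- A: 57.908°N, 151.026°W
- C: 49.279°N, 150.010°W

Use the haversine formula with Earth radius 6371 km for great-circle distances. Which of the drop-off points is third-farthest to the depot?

Distance to each, sorted:
C: 657.2 km
F: 572.2 km
A: 484.9 km
E: 419.2 km
D: 218.3 km
B: 87.2 km
The third-farthest is A at 484.9 km.

A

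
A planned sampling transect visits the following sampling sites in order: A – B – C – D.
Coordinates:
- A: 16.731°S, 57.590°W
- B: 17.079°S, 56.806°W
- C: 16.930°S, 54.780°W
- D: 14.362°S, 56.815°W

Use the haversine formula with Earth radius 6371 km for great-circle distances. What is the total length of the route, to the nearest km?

Leg distances:
A→B: 91.9 km  (cumulative 91.9 km)
B→C: 216.1 km  (cumulative 308.0 km)
C→D: 359.2 km  (cumulative 667.2 km)
Total route length ≈ 667 km.

667 km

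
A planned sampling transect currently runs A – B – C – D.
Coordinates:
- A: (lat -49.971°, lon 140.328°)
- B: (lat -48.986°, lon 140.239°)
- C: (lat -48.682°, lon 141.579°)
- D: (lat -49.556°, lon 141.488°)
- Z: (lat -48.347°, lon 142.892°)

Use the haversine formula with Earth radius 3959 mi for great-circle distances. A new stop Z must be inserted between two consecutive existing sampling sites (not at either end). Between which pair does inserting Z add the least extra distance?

between C and D

Added distance for inserting Z between each consecutive pair:
A–B: 222.0 mi
B–C: 128.8 mi
C–D: 108.9 mi
Smallest added distance is 108.9 mi, inserting between C and D.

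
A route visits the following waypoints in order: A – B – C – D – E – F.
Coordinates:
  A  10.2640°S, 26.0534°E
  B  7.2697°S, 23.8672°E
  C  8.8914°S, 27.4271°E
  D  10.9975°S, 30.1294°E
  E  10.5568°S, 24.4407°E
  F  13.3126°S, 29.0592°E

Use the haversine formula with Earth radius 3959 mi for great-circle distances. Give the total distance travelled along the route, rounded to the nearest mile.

1511 mi

Leg distances:
A→B: 255.1 mi  (cumulative 255.1 mi)
B→C: 268.1 mi  (cumulative 523.2 mi)
C→D: 234.5 mi  (cumulative 757.7 mi)
D→E: 387.3 mi  (cumulative 1145.1 mi)
E→F: 365.7 mi  (cumulative 1510.7 mi)
Total route length ≈ 1511 mi.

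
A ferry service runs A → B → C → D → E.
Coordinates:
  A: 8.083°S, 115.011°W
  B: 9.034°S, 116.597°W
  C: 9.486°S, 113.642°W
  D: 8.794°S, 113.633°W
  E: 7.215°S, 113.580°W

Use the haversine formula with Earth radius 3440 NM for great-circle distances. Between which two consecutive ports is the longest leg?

Leg distances:
A→B: 110.1 NM
B→C: 177.2 NM
C→D: 41.6 NM
D→E: 94.9 NM
The longest leg is B–C at 177.2 NM.

B–C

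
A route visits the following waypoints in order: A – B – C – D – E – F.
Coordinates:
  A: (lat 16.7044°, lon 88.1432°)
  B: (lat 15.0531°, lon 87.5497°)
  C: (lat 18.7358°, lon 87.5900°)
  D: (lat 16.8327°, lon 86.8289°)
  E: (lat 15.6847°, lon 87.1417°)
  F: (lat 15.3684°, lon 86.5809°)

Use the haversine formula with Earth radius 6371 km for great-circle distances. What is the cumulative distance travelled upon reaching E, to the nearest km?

Leg distances:
A→B: 194.3 km  (cumulative 194.3 km)
B→C: 409.5 km  (cumulative 603.8 km)
C→D: 226.4 km  (cumulative 830.2 km)
D→E: 131.9 km  (cumulative 962.2 km)
Cumulative distance at E ≈ 962 km.

962 km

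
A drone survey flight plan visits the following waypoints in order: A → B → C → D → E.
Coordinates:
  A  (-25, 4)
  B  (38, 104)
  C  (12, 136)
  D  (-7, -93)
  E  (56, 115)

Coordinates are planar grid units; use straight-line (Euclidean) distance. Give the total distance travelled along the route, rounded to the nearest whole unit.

607

Leg distances:
A→B: 118.2  (cumulative 118.2)
B→C: 41.2  (cumulative 159.4)
C→D: 229.8  (cumulative 389.2)
D→E: 217.3  (cumulative 606.5)
Total route length ≈ 607.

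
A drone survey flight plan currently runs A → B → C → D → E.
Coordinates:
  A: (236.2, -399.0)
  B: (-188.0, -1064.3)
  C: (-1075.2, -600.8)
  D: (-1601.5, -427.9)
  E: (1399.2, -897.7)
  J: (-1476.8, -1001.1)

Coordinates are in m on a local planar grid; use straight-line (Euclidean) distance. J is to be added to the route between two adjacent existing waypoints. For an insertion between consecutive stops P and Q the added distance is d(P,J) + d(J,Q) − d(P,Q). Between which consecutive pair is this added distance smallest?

Added distance for inserting J between each consecutive pair:
A–B: 2317.1 m
B–C: 856.4 m
C–D: 599.7 m
D–E: 427.2 m
Smallest added distance is 427.2 m, inserting between D and E.

between D and E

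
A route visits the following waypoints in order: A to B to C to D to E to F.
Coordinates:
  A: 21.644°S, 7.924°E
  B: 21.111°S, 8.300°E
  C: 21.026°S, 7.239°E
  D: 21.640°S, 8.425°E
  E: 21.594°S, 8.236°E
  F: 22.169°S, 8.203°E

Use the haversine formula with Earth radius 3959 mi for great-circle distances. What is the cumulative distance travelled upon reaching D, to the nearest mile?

Leg distances:
A→B: 44.1 mi  (cumulative 44.1 mi)
B→C: 68.7 mi  (cumulative 112.7 mi)
C→D: 87.3 mi  (cumulative 200.1 mi)
Cumulative distance at D ≈ 200 mi.

200 mi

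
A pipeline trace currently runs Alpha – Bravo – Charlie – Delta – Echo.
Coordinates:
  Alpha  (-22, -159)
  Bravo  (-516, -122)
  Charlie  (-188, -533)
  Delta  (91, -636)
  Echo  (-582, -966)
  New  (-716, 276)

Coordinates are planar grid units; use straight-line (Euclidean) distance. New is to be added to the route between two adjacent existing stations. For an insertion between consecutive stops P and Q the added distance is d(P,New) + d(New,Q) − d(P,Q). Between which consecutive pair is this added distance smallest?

Added distance for inserting New between each consecutive pair:
Alpha–Bravo: 769.1
Bravo–Charlie: 885.6
Charlie–Delta: 1886.4
Delta–Echo: 1717.4
Smallest added distance is 769.1, inserting between Alpha and Bravo.

between Alpha and Bravo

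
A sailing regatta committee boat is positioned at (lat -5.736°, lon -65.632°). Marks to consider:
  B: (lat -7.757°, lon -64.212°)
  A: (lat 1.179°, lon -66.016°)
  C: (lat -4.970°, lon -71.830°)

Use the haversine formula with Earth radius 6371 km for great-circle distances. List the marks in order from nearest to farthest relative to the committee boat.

B, C, A

Computing each great-circle distance from (lat -5.736°, lon -65.632°):
B (lat -7.757°, lon -64.212°): 274.0 km
C (lat -4.970°, lon -71.830°): 691.4 km
A (lat 1.179°, lon -66.016°): 770.1 km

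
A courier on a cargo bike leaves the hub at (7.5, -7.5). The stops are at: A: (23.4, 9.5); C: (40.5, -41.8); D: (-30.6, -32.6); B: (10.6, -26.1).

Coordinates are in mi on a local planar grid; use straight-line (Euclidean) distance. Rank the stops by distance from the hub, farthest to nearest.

C, D, A, B

Computing each straight-line distance from (7.5, -7.5):
C (40.5, -41.8): 47.6 mi
D (-30.6, -32.6): 45.6 mi
A (23.4, 9.5): 23.3 mi
B (10.6, -26.1): 18.9 mi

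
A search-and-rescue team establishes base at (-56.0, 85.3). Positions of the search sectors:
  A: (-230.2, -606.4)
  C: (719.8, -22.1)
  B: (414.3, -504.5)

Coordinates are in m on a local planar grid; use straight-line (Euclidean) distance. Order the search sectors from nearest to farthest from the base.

A, B, C

Computing each straight-line distance from (-56.0, 85.3):
A (-230.2, -606.4): 713.3 m
B (414.3, -504.5): 754.4 m
C (719.8, -22.1): 783.2 m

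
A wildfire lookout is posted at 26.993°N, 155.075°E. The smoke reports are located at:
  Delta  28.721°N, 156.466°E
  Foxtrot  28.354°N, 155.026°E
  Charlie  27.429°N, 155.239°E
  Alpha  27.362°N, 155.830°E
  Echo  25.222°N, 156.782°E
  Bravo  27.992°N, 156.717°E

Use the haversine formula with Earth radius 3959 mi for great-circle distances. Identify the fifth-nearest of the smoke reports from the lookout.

Distance to each, sorted:
Charlie: 31.8 mi
Alpha: 53.0 mi
Foxtrot: 94.1 mi
Bravo: 122.0 mi
Delta: 146.5 mi
Echo: 161.8 mi
The fifth-nearest is Delta at 146.5 mi.

Delta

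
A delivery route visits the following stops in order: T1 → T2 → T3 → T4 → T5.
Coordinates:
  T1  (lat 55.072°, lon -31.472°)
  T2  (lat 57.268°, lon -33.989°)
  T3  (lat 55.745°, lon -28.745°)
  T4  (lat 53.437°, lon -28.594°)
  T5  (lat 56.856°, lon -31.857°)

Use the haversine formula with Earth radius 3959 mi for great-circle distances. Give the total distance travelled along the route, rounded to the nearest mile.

Leg distances:
T1→T2: 180.0 mi  (cumulative 180.0 mi)
T2→T3: 225.9 mi  (cumulative 405.8 mi)
T3→T4: 159.6 mi  (cumulative 565.4 mi)
T4→T5: 269.0 mi  (cumulative 834.5 mi)
Total route length ≈ 834 mi.

834 mi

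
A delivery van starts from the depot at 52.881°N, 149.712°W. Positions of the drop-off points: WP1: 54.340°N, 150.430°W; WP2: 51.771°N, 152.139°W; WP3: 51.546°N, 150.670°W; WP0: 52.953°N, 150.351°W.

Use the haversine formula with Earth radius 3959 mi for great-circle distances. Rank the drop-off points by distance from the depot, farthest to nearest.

WP2, WP1, WP3, WP0

Distance from the depot at 52.881°N, 149.712°W to each:
WP2 51.771°N, 152.139°W: 128.0 mi
WP1 54.340°N, 150.430°W: 105.0 mi
WP3 51.546°N, 150.670°W: 100.8 mi
WP0 52.953°N, 150.351°W: 27.1 mi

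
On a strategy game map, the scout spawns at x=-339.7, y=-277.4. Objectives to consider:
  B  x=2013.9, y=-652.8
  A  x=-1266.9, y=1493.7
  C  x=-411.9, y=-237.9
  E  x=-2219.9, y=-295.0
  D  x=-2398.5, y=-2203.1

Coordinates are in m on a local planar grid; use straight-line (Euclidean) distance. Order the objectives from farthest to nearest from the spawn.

Distance from the spawn at x=-339.7, y=-277.4 to each:
D x=-2398.5, y=-2203.1: 2819.0 m
B x=2013.9, y=-652.8: 2383.4 m
A x=-1266.9, y=1493.7: 1999.1 m
E x=-2219.9, y=-295.0: 1880.3 m
C x=-411.9, y=-237.9: 82.3 m

D, B, A, E, C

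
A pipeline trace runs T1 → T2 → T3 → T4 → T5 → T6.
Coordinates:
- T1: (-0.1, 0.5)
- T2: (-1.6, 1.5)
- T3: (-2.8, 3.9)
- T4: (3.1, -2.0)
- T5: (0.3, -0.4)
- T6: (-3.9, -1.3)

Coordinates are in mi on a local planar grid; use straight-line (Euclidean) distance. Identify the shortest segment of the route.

T1–T2

Leg distances:
T1→T2: 1.8 mi
T2→T3: 2.7 mi
T3→T4: 8.3 mi
T4→T5: 3.2 mi
T5→T6: 4.3 mi
The shortest leg is T1–T2 at 1.8 mi.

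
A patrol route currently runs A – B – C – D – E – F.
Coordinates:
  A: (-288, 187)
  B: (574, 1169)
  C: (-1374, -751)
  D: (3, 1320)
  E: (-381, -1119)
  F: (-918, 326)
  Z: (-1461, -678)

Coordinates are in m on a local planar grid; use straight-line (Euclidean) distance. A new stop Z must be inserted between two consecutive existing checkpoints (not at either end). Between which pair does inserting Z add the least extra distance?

between C and D

Added distance for inserting Z between each consecutive pair:
A–B: 2899.0 m
B–C: 126.6 m
C–D: 103.5 m
D–E: 1174.5 m
E–F: 766.4 m
Smallest added distance is 103.5 m, inserting between C and D.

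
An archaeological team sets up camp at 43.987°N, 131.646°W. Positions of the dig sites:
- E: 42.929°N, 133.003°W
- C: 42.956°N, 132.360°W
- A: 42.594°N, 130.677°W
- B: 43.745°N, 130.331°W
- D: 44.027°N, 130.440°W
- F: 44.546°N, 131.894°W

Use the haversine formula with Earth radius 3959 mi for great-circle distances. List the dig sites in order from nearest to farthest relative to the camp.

Distance from the camp at 43.987°N, 131.646°W to each:
F 44.546°N, 131.894°W: 40.5 mi
D 44.027°N, 130.440°W: 60.0 mi
B 43.745°N, 130.331°W: 67.6 mi
C 42.956°N, 132.360°W: 79.7 mi
E 42.929°N, 133.003°W: 99.9 mi
A 42.594°N, 130.677°W: 107.9 mi

F, D, B, C, E, A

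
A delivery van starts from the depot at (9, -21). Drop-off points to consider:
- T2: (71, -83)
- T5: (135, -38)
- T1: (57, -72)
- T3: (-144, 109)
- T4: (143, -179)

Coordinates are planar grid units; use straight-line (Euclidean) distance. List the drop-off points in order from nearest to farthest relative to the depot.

Distance from the depot at (9, -21) to each:
T1 (57, -72): 70.0
T2 (71, -83): 87.7
T5 (135, -38): 127.1
T3 (-144, 109): 200.8
T4 (143, -179): 207.2

T1, T2, T5, T3, T4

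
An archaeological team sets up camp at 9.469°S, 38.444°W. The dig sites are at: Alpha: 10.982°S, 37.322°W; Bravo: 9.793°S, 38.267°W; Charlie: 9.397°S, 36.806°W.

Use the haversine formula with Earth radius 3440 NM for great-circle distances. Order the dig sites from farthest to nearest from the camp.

Distances from the camp:
Alpha 10.982°S, 37.322°W: 112.5 NM
Charlie 9.397°S, 36.806°W: 97.1 NM
Bravo 9.793°S, 38.267°W: 22.1 NM

Alpha, Charlie, Bravo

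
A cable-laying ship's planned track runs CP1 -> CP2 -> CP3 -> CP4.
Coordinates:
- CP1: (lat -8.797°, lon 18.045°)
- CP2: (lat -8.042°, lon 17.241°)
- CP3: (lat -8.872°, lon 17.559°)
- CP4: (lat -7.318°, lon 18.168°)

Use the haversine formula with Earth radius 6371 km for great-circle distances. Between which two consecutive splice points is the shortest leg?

Leg distances:
CP1→CP2: 121.9 km
CP2→CP3: 98.7 km
CP3→CP4: 185.3 km
The shortest leg is CP2–CP3 at 98.7 km.

CP2–CP3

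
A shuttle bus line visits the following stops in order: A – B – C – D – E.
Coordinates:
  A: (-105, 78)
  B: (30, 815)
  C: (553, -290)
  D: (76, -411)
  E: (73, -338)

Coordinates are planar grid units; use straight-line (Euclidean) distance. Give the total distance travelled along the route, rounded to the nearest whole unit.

Leg distances:
A→B: 749.3  (cumulative 749.3)
B→C: 1222.5  (cumulative 1971.8)
C→D: 492.1  (cumulative 2463.9)
D→E: 73.1  (cumulative 2537.0)
Total route length ≈ 2537.

2537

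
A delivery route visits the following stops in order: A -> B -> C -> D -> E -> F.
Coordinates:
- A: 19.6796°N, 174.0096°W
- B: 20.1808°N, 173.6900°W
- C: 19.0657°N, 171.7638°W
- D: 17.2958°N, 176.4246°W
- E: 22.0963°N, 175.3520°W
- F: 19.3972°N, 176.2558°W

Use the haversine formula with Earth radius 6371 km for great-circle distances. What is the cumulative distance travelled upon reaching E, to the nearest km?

1377 km

Leg distances:
A→B: 65.0 km  (cumulative 65.0 km)
B→C: 236.8 km  (cumulative 301.8 km)
C→D: 530.2 km  (cumulative 832.0 km)
D→E: 545.5 km  (cumulative 1377.5 km)
Cumulative distance at E ≈ 1377 km.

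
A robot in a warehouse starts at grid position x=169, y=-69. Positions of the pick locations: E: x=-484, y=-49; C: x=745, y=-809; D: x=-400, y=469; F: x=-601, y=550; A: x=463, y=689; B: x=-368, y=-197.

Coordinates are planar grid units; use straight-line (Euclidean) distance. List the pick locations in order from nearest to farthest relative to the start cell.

B, E, D, A, C, F

Distances from the start cell:
B x=-368, y=-197: 552.0
E x=-484, y=-49: 653.3
D x=-400, y=469: 783.1
A x=463, y=689: 813.0
C x=745, y=-809: 937.8
F x=-601, y=550: 988.0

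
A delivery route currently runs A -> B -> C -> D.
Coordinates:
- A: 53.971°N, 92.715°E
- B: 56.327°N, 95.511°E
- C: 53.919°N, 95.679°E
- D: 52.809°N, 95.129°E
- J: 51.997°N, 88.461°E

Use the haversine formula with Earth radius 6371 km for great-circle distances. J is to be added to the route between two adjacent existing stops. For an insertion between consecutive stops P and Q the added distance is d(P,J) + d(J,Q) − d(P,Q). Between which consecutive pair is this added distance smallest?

Added distance for inserting J between each consecutive pair:
A–B: 707.5 km
B–C: 924.9 km
C–D: 860.7 km
Smallest added distance is 707.5 km, inserting between A and B.

between A and B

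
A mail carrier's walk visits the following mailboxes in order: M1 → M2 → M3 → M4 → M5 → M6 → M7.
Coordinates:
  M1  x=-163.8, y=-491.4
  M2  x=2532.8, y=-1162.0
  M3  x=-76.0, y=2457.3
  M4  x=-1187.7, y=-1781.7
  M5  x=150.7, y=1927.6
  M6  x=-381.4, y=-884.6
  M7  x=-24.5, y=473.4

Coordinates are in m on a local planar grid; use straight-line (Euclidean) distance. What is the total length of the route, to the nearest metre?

Leg distances:
M1→M2: 2778.7 m  (cumulative 2778.7 m)
M2→M3: 4461.5 m  (cumulative 7240.3 m)
M3→M4: 4382.4 m  (cumulative 11622.6 m)
M4→M5: 3943.4 m  (cumulative 15566.0 m)
M5→M6: 2862.1 m  (cumulative 18428.1 m)
M6→M7: 1404.1 m  (cumulative 19832.2 m)
Total route length ≈ 19832 m.

19832 m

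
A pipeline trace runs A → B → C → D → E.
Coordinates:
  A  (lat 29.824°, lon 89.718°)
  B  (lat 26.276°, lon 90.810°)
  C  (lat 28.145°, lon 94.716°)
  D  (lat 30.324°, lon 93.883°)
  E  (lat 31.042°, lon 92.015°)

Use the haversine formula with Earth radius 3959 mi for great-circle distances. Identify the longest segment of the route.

B–C

Leg distances:
A→B: 254.0 mi
B→C: 272.5 mi
C→D: 158.7 mi
D→E: 121.6 mi
The longest leg is B–C at 272.5 mi.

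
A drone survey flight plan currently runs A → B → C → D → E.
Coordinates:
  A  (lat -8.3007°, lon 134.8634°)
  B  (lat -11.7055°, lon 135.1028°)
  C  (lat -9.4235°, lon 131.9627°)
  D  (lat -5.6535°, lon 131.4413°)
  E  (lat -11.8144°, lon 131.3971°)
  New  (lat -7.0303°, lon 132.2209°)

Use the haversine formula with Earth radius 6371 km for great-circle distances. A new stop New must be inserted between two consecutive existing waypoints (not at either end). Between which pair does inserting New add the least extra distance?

between C and D

Added distance for inserting New between each consecutive pair:
A–B: 552.6 km
B–C: 449.2 km
C–D: 20.2 km
D–E: 30.2 km
Smallest added distance is 20.2 km, inserting between C and D.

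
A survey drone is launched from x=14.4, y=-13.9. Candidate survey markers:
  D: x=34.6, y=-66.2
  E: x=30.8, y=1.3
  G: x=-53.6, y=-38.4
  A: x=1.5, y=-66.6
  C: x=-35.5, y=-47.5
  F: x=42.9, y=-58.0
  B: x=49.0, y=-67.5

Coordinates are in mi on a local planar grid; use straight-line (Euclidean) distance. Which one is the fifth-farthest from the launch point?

A

Distance to each, sorted:
G: 72.3 mi
B: 63.8 mi
C: 60.2 mi
D: 56.1 mi
A: 54.3 mi
F: 52.5 mi
E: 22.4 mi
The fifth-farthest is A at 54.3 mi.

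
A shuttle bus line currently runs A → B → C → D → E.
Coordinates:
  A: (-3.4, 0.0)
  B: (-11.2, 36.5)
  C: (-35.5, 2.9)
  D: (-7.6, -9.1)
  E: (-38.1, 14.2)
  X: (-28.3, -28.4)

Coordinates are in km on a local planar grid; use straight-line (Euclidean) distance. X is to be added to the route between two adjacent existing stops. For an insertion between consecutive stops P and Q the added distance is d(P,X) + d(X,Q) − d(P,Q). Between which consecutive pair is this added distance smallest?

Added distance for inserting X between each consecutive pair:
A–B: 67.6 km
B–C: 57.8 km
C–D: 30.0 km
D–E: 33.6 km
Smallest added distance is 30.0 km, inserting between C and D.

between C and D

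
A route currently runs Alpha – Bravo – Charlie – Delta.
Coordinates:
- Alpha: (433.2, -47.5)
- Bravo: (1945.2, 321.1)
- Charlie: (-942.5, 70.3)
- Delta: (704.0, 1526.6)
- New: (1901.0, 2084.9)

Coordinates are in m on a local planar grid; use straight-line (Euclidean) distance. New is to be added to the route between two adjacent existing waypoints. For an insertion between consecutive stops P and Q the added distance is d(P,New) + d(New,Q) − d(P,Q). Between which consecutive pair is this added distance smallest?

Added distance for inserting New between each consecutive pair:
Alpha–Bravo: 2796.8 m
Bravo–Charlie: 2350.6 m
Charlie–Delta: 2607.5 m
Smallest added distance is 2350.6 m, inserting between Bravo and Charlie.

between Bravo and Charlie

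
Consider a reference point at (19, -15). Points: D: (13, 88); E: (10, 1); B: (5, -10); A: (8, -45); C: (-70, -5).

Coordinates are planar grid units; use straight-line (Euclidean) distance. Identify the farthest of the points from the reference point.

D

Distance to each, sorted:
D: 103.2
C: 89.6
A: 32.0
E: 18.4
B: 14.9
The farthest is D at 103.2.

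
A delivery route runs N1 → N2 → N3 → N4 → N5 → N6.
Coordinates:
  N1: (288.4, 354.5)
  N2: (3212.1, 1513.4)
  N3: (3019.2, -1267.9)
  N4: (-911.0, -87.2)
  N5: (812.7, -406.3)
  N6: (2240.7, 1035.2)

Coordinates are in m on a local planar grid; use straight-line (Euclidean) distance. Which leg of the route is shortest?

Leg distances:
N1→N2: 3145.0 m
N2→N3: 2788.0 m
N3→N4: 4103.7 m
N4→N5: 1753.0 m
N5→N6: 2029.1 m
The shortest leg is N4–N5 at 1753.0 m.

N4–N5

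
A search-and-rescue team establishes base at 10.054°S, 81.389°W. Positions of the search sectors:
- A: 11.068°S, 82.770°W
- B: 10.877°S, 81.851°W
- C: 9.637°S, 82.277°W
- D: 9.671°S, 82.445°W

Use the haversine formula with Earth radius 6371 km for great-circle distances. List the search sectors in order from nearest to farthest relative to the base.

Computing each great-circle distance from 10.054°S, 81.389°W:
B 10.877°S, 81.851°W: 104.5 km
C 9.637°S, 82.277°W: 107.8 km
D 9.671°S, 82.445°W: 123.3 km
A 11.068°S, 82.770°W: 188.4 km

B, C, D, A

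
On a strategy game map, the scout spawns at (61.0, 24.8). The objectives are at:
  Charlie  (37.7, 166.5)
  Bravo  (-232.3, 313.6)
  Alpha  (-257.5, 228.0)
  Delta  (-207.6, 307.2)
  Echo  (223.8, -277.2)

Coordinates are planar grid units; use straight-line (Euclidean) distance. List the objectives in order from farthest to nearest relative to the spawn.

Distance from the spawn at (61.0, 24.8) to each:
Bravo (-232.3, 313.6): 411.6
Delta (-207.6, 307.2): 389.7
Alpha (-257.5, 228.0): 377.8
Echo (223.8, -277.2): 343.1
Charlie (37.7, 166.5): 143.6

Bravo, Delta, Alpha, Echo, Charlie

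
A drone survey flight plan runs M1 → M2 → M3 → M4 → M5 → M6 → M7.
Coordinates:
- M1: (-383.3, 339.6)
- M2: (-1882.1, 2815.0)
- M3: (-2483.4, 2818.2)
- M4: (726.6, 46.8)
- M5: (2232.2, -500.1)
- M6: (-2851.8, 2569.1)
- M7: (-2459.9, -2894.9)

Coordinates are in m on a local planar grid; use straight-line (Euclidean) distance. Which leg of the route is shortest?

M2–M3

Leg distances:
M1→M2: 2893.8 m
M2→M3: 601.3 m
M3→M4: 4240.8 m
M4→M5: 1601.9 m
M5→M6: 5938.6 m
M6→M7: 5478.0 m
The shortest leg is M2–M3 at 601.3 m.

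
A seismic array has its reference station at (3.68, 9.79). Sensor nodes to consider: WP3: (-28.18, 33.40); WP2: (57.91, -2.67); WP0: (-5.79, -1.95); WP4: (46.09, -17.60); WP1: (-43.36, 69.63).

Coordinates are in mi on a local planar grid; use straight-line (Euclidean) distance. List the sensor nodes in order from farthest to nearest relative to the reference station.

WP1, WP2, WP4, WP3, WP0

Distances from the reference station:
WP1 (-43.36, 69.63): 76.1 mi
WP2 (57.91, -2.67): 55.6 mi
WP4 (46.09, -17.60): 50.5 mi
WP3 (-28.18, 33.40): 39.7 mi
WP0 (-5.79, -1.95): 15.1 mi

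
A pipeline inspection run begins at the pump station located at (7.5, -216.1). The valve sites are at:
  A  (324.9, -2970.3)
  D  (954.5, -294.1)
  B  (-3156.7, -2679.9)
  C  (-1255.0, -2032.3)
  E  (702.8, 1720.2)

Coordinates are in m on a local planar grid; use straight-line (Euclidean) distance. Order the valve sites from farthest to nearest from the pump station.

Computing each straight-line distance from (7.5, -216.1):
B (-3156.7, -2679.9): 4010.3 m
A (324.9, -2970.3): 2772.4 m
C (-1255.0, -2032.3): 2211.9 m
E (702.8, 1720.2): 2057.4 m
D (954.5, -294.1): 950.2 m

B, A, C, E, D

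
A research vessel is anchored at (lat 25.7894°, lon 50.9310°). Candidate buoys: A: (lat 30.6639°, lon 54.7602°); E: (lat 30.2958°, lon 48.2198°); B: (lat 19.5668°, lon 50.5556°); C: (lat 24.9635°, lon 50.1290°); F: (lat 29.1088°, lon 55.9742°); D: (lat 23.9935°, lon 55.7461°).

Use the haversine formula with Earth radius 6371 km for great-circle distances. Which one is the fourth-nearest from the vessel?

Distances from the vessel ((lat 25.7894°, lon 50.9310°)):
C: 122.2 km
D: 525.1 km
E: 567.3 km
F: 619.5 km
A: 659.1 km
B: 693.0 km
The fourth-nearest is F at 619.5 km.

F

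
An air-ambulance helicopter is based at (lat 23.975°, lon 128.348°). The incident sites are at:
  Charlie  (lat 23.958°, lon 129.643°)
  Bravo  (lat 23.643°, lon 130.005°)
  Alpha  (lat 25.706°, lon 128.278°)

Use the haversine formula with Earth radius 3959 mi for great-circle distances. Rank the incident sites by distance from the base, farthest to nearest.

Distance from the base at (lat 23.975°, lon 128.348°) to each:
Alpha (lat 25.706°, lon 128.278°): 119.7 mi
Bravo (lat 23.643°, lon 130.005°): 107.2 mi
Charlie (lat 23.958°, lon 129.643°): 81.8 mi

Alpha, Bravo, Charlie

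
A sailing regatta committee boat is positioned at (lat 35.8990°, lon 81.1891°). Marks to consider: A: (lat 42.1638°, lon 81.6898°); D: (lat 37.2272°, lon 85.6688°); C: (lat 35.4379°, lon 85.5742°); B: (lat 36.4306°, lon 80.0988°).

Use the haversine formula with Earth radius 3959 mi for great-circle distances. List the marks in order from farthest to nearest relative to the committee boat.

Computing each great-circle distance from (lat 35.8990°, lon 81.1891°):
A (lat 42.1638°, lon 81.6898°): 433.7 mi
D (lat 37.2272°, lon 85.6688°): 265.0 mi
C (lat 35.4379°, lon 85.5742°): 248.2 mi
B (lat 36.4306°, lon 80.0988°): 71.1 mi

A, D, C, B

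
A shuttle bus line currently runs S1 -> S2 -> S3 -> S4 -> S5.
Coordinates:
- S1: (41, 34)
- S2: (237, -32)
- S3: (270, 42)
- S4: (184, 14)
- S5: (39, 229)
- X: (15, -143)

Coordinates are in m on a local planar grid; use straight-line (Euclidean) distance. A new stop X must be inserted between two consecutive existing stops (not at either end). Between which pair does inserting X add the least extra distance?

Added distance for inserting X between each consecutive pair:
S1–S2: 220.3 m
S2–S3: 482.2 m
S3–S4: 455.3 m
S4–S5: 344.1 m
Smallest added distance is 220.3 m, inserting between S1 and S2.

between S1 and S2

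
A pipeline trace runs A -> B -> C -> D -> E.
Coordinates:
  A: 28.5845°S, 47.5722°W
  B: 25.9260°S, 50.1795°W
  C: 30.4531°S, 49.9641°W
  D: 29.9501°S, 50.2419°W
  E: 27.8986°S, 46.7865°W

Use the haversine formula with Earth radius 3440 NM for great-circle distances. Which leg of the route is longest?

B–C

Leg distances:
A→B: 211.7 NM
B→C: 272.0 NM
C→D: 33.5 NM
D→E: 219.4 NM
The longest leg is B–C at 272.0 NM.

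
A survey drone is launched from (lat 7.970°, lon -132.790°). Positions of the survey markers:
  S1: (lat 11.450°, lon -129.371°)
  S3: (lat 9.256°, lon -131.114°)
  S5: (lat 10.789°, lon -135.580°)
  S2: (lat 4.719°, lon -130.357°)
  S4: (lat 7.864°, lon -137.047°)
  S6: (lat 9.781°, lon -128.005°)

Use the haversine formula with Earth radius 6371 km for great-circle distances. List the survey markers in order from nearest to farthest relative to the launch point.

Distance from the launch point at (lat 7.970°, lon -132.790°) to each:
S3 (lat 9.256°, lon -131.114°): 233.2 km
S5 (lat 10.789°, lon -135.580°): 438.1 km
S2 (lat 4.719°, lon -130.357°): 450.5 km
S4 (lat 7.864°, lon -137.047°): 469.0 km
S1 (lat 11.450°, lon -129.371°): 538.6 km
S6 (lat 9.781°, lon -128.005°): 562.9 km

S3, S5, S2, S4, S1, S6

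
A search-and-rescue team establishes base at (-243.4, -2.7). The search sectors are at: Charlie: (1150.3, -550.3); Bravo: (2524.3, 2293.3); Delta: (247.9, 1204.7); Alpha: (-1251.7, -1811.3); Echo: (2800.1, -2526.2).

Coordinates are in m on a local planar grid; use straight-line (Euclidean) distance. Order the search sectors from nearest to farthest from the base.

Delta, Charlie, Alpha, Bravo, Echo

Distance from the base at (-243.4, -2.7) to each:
Delta (247.9, 1204.7): 1303.5 m
Charlie (1150.3, -550.3): 1497.4 m
Alpha (-1251.7, -1811.3): 2070.7 m
Bravo (2524.3, 2293.3): 3596.1 m
Echo (2800.1, -2526.2): 3953.6 m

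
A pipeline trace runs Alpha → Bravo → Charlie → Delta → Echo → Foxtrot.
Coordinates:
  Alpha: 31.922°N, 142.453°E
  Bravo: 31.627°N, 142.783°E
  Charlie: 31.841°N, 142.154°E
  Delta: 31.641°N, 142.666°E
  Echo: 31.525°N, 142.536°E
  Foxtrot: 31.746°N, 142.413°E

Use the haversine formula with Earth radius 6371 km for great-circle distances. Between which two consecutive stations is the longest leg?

Bravo–Charlie

Leg distances:
Alpha→Bravo: 45.3 km
Bravo→Charlie: 64.1 km
Charlie→Delta: 53.3 km
Delta→Echo: 17.8 km
Echo→Foxtrot: 27.2 km
The longest leg is Bravo–Charlie at 64.1 km.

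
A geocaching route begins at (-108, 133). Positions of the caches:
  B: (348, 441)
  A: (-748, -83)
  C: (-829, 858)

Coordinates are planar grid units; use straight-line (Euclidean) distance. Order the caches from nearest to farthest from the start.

B, A, C

Distance from the start at (-108, 133) to each:
B (348, 441): 550.3
A (-748, -83): 675.5
C (-829, 858): 1022.5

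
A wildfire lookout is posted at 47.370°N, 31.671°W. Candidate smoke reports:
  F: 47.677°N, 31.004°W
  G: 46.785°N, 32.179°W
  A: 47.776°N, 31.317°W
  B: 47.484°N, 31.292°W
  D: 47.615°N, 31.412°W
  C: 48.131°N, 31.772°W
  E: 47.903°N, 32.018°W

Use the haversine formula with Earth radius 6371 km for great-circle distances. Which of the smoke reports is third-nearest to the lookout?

Distances from the lookout (47.370°N, 31.671°W):
B: 31.2 km
D: 33.5 km
A: 52.4 km
F: 60.6 km
E: 64.7 km
G: 75.6 km
C: 85.0 km
The third-nearest is A at 52.4 km.

A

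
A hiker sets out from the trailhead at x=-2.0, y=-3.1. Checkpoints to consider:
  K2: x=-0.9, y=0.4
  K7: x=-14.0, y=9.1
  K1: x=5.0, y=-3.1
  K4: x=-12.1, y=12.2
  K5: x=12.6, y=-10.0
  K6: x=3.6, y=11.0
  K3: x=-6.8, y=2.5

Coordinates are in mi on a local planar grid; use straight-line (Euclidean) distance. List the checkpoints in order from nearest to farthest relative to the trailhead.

K2, K1, K3, K6, K5, K7, K4

Computing each straight-line distance from x=-2.0, y=-3.1:
K2 x=-0.9, y=0.4: 3.7 mi
K1 x=5.0, y=-3.1: 7.0 mi
K3 x=-6.8, y=2.5: 7.4 mi
K6 x=3.6, y=11.0: 15.2 mi
K5 x=12.6, y=-10.0: 16.1 mi
K7 x=-14.0, y=9.1: 17.1 mi
K4 x=-12.1, y=12.2: 18.3 mi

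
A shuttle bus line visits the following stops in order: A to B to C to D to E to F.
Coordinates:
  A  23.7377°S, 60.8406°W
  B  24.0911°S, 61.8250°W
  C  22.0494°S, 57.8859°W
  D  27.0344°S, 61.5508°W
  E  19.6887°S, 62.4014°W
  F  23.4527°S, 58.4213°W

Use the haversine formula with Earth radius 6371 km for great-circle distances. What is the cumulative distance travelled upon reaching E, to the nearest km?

2058 km

Leg distances:
A→B: 107.5 km  (cumulative 107.5 km)
B→C: 462.5 km  (cumulative 570.0 km)
C→D: 666.7 km  (cumulative 1236.7 km)
D→E: 821.4 km  (cumulative 2058.1 km)
Cumulative distance at E ≈ 2058 km.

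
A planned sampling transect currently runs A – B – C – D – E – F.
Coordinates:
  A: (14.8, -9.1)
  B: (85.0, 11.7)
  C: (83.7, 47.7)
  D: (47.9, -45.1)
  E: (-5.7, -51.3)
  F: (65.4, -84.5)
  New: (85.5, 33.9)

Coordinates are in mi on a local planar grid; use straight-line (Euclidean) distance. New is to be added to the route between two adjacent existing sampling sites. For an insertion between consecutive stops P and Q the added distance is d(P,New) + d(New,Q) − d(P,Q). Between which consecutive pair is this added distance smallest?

Added distance for inserting New between each consecutive pair:
A–B: 31.7 mi
B–C: 0.1 mi
C–D: 1.9 mi
D–E: 158.3 mi
E–F: 166.4 mi
Smallest added distance is 0.1 mi, inserting between B and C.

between B and C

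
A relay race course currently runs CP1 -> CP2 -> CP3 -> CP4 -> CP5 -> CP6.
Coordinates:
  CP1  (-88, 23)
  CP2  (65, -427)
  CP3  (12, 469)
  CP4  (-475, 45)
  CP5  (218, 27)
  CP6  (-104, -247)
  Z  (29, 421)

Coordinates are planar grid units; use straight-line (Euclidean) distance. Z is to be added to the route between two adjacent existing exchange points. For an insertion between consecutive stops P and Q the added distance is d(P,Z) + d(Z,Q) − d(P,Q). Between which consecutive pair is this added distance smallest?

Added distance for inserting Z between each consecutive pair:
CP1–CP2: 788.3
CP2–CP3: 2.1
CP3–CP4: 34.0
CP4–CP5: 372.6
CP5–CP6: 695.3
Smallest added distance is 2.1, inserting between CP2 and CP3.

between CP2 and CP3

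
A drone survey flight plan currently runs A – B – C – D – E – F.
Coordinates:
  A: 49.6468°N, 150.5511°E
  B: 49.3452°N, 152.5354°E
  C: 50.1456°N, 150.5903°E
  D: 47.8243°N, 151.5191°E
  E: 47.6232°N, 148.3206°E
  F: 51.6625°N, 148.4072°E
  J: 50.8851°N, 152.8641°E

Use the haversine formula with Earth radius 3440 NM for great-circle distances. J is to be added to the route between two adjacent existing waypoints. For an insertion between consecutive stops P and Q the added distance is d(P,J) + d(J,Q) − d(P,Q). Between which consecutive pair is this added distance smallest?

between B and C

Added distance for inserting J between each consecutive pair:
A–B: 129.6 NM
B–C: 101.4 NM
C–D: 144.5 NM
D–E: 326.0 NM
E–F: 195.8 NM
Smallest added distance is 101.4 NM, inserting between B and C.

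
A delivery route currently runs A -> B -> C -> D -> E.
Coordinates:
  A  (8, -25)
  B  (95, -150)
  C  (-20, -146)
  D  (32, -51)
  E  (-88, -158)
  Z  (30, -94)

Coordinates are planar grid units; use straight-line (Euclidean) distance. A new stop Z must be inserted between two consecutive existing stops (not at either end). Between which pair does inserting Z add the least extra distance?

Added distance for inserting Z between each consecutive pair:
A–B: 5.9
B–C: 42.9
C–D: 6.9
D–E: 16.5
Smallest added distance is 5.9, inserting between A and B.

between A and B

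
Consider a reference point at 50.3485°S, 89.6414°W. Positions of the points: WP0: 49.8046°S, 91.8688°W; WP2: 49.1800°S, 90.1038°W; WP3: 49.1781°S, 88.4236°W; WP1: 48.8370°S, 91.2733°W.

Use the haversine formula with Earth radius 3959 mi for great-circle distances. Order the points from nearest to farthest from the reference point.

Computing each great-circle distance from 50.3485°S, 89.6414°W:
WP2 49.1800°S, 90.1038°W: 83.3 mi
WP3 49.1781°S, 88.4236°W: 97.4 mi
WP0 49.8046°S, 91.8688°W: 105.7 mi
WP1 48.8370°S, 91.2733°W: 127.5 mi

WP2, WP3, WP0, WP1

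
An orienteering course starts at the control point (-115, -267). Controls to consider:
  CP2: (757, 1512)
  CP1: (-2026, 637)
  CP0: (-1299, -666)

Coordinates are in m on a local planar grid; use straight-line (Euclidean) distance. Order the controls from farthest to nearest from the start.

Distances from the start:
CP1 (-2026, 637): 2114.0 m
CP2 (757, 1512): 1981.2 m
CP0 (-1299, -666): 1249.4 m

CP1, CP2, CP0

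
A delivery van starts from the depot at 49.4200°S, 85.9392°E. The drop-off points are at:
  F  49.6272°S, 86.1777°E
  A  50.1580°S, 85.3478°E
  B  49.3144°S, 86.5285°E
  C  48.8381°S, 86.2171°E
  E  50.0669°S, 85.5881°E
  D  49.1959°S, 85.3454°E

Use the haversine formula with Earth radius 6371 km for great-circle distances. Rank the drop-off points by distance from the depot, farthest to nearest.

Distance from the depot at 49.4200°S, 85.9392°E to each:
A 50.1580°S, 85.3478°E: 92.4 km
E 50.0669°S, 85.5881°E: 76.2 km
C 48.8381°S, 86.2171°E: 67.8 km
D 49.1959°S, 85.3454°E: 49.7 km
B 49.3144°S, 86.5285°E: 44.3 km
F 49.6272°S, 86.1777°E: 28.8 km

A, E, C, D, B, F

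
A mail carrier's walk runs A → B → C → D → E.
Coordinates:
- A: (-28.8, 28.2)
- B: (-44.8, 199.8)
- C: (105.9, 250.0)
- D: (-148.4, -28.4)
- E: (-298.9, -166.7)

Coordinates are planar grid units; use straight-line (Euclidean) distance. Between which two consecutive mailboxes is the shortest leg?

B–C

Leg distances:
A→B: 172.3
B→C: 158.8
C→D: 377.1
D→E: 204.4
The shortest leg is B–C at 158.8.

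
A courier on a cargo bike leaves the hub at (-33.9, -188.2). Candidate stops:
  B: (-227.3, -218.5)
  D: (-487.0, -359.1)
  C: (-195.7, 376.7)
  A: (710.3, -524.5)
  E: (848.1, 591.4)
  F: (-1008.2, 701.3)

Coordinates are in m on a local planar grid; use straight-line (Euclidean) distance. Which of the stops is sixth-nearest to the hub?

F

Distance to each, sorted:
B: 195.8 m
D: 484.3 m
C: 587.6 m
A: 816.7 m
E: 1177.2 m
F: 1319.3 m
The sixth-nearest is F at 1319.3 m.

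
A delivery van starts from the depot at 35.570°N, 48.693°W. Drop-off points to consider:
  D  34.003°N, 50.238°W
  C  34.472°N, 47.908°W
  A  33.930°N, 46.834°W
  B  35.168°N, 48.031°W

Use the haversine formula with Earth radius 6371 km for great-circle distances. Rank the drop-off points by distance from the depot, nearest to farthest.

Distance from the depot at 35.570°N, 48.693°W to each:
B 35.168°N, 48.031°W: 74.8 km
C 34.472°N, 47.908°W: 141.5 km
D 34.003°N, 50.238°W: 224.2 km
A 33.930°N, 46.834°W: 249.2 km

B, C, D, A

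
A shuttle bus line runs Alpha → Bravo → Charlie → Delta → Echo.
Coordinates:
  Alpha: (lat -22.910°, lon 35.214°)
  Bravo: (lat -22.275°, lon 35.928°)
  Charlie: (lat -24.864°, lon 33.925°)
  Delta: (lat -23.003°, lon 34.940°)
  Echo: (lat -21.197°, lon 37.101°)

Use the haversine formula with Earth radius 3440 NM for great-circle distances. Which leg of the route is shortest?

Alpha–Bravo

Leg distances:
Alpha→Bravo: 55.0 NM
Bravo→Charlie: 190.5 NM
Charlie→Delta: 124.8 NM
Delta→Echo: 161.9 NM
The shortest leg is Alpha–Bravo at 55.0 NM.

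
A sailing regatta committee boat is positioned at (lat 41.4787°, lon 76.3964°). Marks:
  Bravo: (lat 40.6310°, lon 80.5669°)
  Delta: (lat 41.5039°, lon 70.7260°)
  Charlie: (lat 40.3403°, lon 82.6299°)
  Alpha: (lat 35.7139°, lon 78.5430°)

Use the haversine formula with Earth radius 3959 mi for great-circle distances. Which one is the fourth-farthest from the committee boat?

Distances from the committee boat ((lat 41.4787°, lon 76.3964°)):
Alpha: 414.8 mi
Charlie: 334.8 mi
Delta: 293.4 mi
Bravo: 225.0 mi
The fourth-farthest is Bravo at 225.0 mi.

Bravo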